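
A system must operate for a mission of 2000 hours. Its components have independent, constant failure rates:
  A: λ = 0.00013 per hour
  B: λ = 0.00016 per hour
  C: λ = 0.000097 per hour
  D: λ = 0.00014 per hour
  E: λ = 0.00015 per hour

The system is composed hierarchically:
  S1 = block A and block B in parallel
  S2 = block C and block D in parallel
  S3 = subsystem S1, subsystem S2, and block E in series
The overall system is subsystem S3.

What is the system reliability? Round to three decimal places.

0.664

R(A) = exp(−0.00013 × 2000) = 0.77105
R(B) = exp(−0.00016 × 2000) = 0.72615
R(C) = exp(−0.000097 × 2000) = 0.82366
R(D) = exp(−0.00014 × 2000) = 0.75578
R(E) = exp(−0.00015 × 2000) = 0.74082
Parallel (A and B): 1 − (1 − 0.77105)(1 − 0.72615) = 0.93730
Parallel (C and D): 1 − (1 − 0.82366)(1 − 0.75578) = 0.95693
Series ([0.93730], [0.95693], and E): 0.93730 × 0.95693 × 0.74082 = 0.664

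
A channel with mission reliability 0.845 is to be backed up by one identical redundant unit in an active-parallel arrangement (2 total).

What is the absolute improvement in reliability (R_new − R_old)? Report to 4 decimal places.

0.1310

R_before = 0.845
R_after = 1 − (1 − 0.845)^2 = 0.9760
ΔR = 0.9760 − 0.845 = 0.1310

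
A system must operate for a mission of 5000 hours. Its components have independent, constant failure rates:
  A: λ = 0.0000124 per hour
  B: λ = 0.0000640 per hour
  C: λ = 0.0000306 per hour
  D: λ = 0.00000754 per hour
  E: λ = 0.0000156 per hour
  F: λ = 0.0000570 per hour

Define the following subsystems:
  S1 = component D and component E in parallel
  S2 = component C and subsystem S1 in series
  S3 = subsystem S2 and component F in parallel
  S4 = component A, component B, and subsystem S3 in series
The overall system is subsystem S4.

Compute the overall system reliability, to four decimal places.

0.6581

R(A) = exp(−0.0000124 × 5000) = 0.939883
R(B) = exp(−0.0000640 × 5000) = 0.726149
R(C) = exp(−0.0000306 × 5000) = 0.858130
R(D) = exp(−0.00000754 × 5000) = 0.963002
R(E) = exp(−0.0000156 × 5000) = 0.924964
R(F) = exp(−0.0000570 × 5000) = 0.752014
Parallel (D and E): 1 − (1 − 0.963002)(1 − 0.924964) = 0.997224
Series (C and [0.997224]): 0.858130 × 0.997224 = 0.855748
Parallel ([0.855748] and F): 1 − (1 − 0.855748)(1 − 0.752014) = 0.964228
Series (A, B, and [0.964228]): 0.939883 × 0.726149 × 0.964228 = 0.6581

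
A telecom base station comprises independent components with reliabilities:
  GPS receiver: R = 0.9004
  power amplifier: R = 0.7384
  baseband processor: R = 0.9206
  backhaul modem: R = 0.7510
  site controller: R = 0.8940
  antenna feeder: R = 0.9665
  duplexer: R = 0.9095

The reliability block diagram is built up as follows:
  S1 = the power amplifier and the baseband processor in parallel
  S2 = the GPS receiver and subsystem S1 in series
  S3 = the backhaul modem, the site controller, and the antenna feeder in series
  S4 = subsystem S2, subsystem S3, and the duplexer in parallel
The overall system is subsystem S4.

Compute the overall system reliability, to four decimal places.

0.9962

Parallel (power amplifier and baseband processor): 1 − (1 − 0.738400)(1 − 0.920600) = 0.979229
Series (GPS receiver and [0.979229]): 0.900400 × 0.979229 = 0.881698
Series (backhaul modem, site controller, and antenna feeder): 0.751000 × 0.894000 × 0.966500 = 0.648902
Parallel ([0.881698], [0.648902], and duplexer): 1 − (1 − 0.881698)(1 − 0.648902)(1 − 0.909500) = 0.9962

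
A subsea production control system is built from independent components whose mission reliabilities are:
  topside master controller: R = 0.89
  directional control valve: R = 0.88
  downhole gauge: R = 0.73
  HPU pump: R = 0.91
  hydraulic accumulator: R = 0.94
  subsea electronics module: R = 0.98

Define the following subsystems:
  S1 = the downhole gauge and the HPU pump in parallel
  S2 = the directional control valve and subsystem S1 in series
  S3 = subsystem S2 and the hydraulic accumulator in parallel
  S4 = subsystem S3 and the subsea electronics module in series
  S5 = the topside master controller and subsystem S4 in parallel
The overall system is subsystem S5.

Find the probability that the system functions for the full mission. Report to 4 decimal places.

0.9969

Parallel (downhole gauge and HPU pump): 1 − (1 − 0.730000)(1 − 0.910000) = 0.975700
Series (directional control valve and [0.975700]): 0.880000 × 0.975700 = 0.858616
Parallel ([0.858616] and hydraulic accumulator): 1 − (1 − 0.858616)(1 − 0.940000) = 0.991517
Series ([0.991517] and subsea electronics module): 0.991517 × 0.980000 = 0.971687
Parallel (topside master controller and [0.971687]): 1 − (1 − 0.890000)(1 − 0.971687) = 0.9969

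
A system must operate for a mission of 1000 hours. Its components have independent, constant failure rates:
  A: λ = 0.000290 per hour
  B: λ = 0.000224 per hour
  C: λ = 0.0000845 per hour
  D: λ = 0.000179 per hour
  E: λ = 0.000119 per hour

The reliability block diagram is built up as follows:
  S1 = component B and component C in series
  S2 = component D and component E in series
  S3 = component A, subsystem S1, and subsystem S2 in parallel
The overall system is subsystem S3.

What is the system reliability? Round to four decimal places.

R(A) = exp(−0.000290 × 1000) = 0.748264
R(B) = exp(−0.000224 × 1000) = 0.799315
R(C) = exp(−0.0000845 × 1000) = 0.918972
R(D) = exp(−0.000179 × 1000) = 0.836106
R(E) = exp(−0.000119 × 1000) = 0.887808
Series (B and C): 0.799315 × 0.918972 = 0.734548
Series (D and E): 0.836106 × 0.887808 = 0.742302
Parallel (A, [0.734548], and [0.742302]): 1 − (1 − 0.748264)(1 − 0.734548)(1 − 0.742302) = 0.9828

0.9828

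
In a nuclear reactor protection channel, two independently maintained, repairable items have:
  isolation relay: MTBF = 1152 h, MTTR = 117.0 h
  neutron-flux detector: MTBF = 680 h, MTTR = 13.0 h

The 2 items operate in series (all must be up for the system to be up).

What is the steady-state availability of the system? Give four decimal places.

A(isolation relay) = MTBF/(MTBF+MTTR) = 1152/(1152+117.0) = 0.907801
A(neutron-flux detector) = MTBF/(MTBF+MTTR) = 680/(680+13.0) = 0.981241
Series availability: 0.907801 × 0.981241 = 0.8908

0.8908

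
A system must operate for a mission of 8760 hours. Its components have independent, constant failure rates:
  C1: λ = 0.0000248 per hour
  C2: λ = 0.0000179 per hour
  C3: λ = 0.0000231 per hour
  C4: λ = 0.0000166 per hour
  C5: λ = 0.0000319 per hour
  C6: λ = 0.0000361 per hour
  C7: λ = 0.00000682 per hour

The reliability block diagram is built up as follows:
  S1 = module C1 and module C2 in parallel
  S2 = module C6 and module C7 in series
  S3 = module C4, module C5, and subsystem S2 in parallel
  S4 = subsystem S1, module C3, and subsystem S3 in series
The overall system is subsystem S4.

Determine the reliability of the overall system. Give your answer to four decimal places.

R(C1) = exp(−0.0000248 × 8760) = 0.804730
R(C2) = exp(−0.0000179 × 8760) = 0.854872
R(C3) = exp(−0.0000231 × 8760) = 0.816804
R(C4) = exp(−0.0000166 × 8760) = 0.864663
R(C5) = exp(−0.0000319 × 8760) = 0.756204
R(C6) = exp(−0.0000361 × 8760) = 0.728887
R(C7) = exp(−0.00000682 × 8760) = 0.942006
Parallel (C1 and C2): 1 − (1 − 0.804730)(1 − 0.854872) = 0.971661
Series (C6 and C7): 0.728887 × 0.942006 = 0.686616
Parallel (C4, C5, and [0.686616]): 1 − (1 − 0.864663)(1 − 0.756204)(1 − 0.686616) = 0.989660
Series ([0.971661], C3, and [0.989660]): 0.971661 × 0.816804 × 0.989660 = 0.7855

0.7855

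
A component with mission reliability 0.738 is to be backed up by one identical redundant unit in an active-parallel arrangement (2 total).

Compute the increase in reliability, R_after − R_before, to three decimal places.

0.193

R_before = 0.738
R_after = 1 − (1 − 0.738)^2 = 0.931
ΔR = 0.931 − 0.738 = 0.193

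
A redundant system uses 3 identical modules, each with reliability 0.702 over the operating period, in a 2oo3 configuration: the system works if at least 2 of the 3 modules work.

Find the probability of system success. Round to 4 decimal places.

0.7865

R = Σ_{i=2}^{3} C(3,i) p^i (1−p)^{3−i} with p = 0.702
C(3,2)·0.702^2·0.298^1 = 0.440567
C(3,3)·0.702^3·0.298^0 = 0.345948
Sum = 0.7865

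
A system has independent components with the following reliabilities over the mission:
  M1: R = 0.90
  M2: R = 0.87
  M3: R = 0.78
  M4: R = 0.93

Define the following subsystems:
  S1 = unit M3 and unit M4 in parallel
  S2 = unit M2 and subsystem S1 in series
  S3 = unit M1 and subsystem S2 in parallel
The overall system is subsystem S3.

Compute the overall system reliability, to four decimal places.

Parallel (M3 and M4): 1 − (1 − 0.780000)(1 − 0.930000) = 0.984600
Series (M2 and [0.984600]): 0.870000 × 0.984600 = 0.856602
Parallel (M1 and [0.856602]): 1 − (1 − 0.900000)(1 − 0.856602) = 0.9857

0.9857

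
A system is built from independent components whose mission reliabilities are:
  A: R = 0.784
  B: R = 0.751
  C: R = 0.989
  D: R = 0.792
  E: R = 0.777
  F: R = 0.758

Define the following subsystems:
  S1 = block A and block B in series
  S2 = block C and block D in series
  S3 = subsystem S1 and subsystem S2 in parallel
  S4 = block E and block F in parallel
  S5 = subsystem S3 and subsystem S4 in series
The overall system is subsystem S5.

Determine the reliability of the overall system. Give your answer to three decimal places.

Series (A and B): 0.78400 × 0.75100 = 0.58878
Series (C and D): 0.98900 × 0.79200 = 0.78329
Parallel ([0.58878] and [0.78329]): 1 − (1 − 0.58878)(1 − 0.78329) = 0.91088
Parallel (E and F): 1 − (1 − 0.77700)(1 − 0.75800) = 0.94603
Series ([0.91088] and [0.94603]): 0.91088 × 0.94603 = 0.862

0.862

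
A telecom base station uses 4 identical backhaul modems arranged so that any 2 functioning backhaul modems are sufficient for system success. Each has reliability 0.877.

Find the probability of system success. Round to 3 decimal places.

R = Σ_{i=2}^{4} C(4,i) p^i (1−p)^{4−i} with p = 0.877
C(4,2)·0.877^2·0.123^2 = 0.06982
C(4,3)·0.877^3·0.123^1 = 0.33187
C(4,4)·0.877^4·0.123^0 = 0.59156
Sum = 0.993

0.993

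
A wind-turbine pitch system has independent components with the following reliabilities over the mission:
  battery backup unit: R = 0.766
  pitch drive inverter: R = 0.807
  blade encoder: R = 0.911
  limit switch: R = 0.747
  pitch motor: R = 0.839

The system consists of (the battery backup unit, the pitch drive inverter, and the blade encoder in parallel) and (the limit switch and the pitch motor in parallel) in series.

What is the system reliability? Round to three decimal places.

Parallel (battery backup unit, pitch drive inverter, and blade encoder): 1 − (1 − 0.76600)(1 − 0.80700)(1 − 0.91100) = 0.99598
Parallel (limit switch and pitch motor): 1 − (1 − 0.74700)(1 − 0.83900) = 0.95927
Series ([0.99598] and [0.95927]): 0.99598 × 0.95927 = 0.955

0.955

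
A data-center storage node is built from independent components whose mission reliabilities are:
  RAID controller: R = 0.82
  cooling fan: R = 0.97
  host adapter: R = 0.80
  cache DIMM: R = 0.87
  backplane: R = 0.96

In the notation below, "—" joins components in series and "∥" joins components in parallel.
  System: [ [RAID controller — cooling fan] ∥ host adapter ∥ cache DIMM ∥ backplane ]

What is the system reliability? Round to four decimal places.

Series (RAID controller and cooling fan): 0.820000 × 0.970000 = 0.795400
Parallel ([0.795400], host adapter, cache DIMM, and backplane): 1 − (1 − 0.795400)(1 − 0.800000)(1 − 0.870000)(1 − 0.960000) = 0.9998

0.9998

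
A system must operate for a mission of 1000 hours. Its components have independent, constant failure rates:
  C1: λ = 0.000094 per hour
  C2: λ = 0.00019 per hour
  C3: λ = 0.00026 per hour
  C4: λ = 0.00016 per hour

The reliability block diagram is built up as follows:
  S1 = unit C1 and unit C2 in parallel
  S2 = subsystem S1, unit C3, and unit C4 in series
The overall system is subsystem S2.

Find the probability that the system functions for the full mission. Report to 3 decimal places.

0.647

R(C1) = exp(−0.000094 × 1000) = 0.91028
R(C2) = exp(−0.00019 × 1000) = 0.82696
R(C3) = exp(−0.00026 × 1000) = 0.77105
R(C4) = exp(−0.00016 × 1000) = 0.85214
Parallel (C1 and C2): 1 − (1 − 0.91028)(1 − 0.82696) = 0.98447
Series ([0.98447], C3, and C4): 0.98447 × 0.77105 × 0.85214 = 0.647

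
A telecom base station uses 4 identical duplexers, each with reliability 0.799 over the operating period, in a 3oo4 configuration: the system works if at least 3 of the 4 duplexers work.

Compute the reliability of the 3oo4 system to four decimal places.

R = Σ_{i=3}^{4} C(4,i) p^i (1−p)^{4−i} with p = 0.799
C(4,3)·0.799^3·0.201^1 = 0.410106
C(4,4)·0.799^4·0.201^0 = 0.407556
Sum = 0.8177

0.8177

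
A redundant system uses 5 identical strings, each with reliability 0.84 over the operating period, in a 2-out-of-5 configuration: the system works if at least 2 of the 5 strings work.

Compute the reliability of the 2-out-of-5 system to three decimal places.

0.997

R = Σ_{i=2}^{5} C(5,i) p^i (1−p)^{5−i} with p = 0.84
C(5,2)·0.84^2·0.16^3 = 0.02890
C(5,3)·0.84^3·0.16^2 = 0.15173
C(5,4)·0.84^4·0.16^1 = 0.39830
C(5,5)·0.84^5·0.16^0 = 0.41821
Sum = 0.997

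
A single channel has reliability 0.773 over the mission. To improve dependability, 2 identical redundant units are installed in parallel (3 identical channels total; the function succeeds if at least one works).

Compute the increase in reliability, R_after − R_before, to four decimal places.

0.2153

R_before = 0.773
R_after = 1 − (1 − 0.773)^3 = 0.9883
ΔR = 0.9883 − 0.773 = 0.2153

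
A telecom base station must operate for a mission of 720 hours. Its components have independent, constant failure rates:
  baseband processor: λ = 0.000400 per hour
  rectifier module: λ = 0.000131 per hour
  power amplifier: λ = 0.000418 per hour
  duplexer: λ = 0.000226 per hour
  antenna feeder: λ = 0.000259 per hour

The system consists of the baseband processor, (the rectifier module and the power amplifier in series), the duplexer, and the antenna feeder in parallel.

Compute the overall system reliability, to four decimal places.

0.9979

R(baseband processor) = exp(−0.000400 × 720) = 0.749762
R(rectifier module) = exp(−0.000131 × 720) = 0.909992
R(power amplifier) = exp(−0.000418 × 720) = 0.740107
R(duplexer) = exp(−0.000226 × 720) = 0.849829
R(antenna feeder) = exp(−0.000259 × 720) = 0.829875
Series (rectifier module and power amplifier): 0.909992 × 0.740107 = 0.673491
Parallel (baseband processor, [0.673491], duplexer, and antenna feeder): 1 − (1 − 0.749762)(1 − 0.673491)(1 − 0.849829)(1 − 0.829875) = 0.9979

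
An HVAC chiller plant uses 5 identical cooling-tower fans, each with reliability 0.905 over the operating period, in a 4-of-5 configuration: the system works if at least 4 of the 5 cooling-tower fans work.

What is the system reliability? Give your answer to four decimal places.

R = Σ_{i=4}^{5} C(5,i) p^i (1−p)^{5−i} with p = 0.905
C(5,4)·0.905^4·0.095^1 = 0.318631
C(5,5)·0.905^5·0.095^0 = 0.607076
Sum = 0.9257

0.9257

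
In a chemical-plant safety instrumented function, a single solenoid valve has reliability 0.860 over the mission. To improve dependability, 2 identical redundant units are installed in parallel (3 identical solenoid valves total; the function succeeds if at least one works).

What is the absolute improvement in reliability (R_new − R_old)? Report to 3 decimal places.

R_before = 0.860
R_after = 1 − (1 − 0.860)^3 = 0.997
ΔR = 0.997 − 0.860 = 0.137

0.137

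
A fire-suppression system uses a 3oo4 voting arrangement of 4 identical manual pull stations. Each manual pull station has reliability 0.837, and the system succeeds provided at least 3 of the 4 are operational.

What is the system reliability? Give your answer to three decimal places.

R = Σ_{i=3}^{4} C(4,i) p^i (1−p)^{4−i} with p = 0.837
C(4,3)·0.837^3·0.163^1 = 0.38232
C(4,4)·0.837^4·0.163^0 = 0.49080
Sum = 0.873

0.873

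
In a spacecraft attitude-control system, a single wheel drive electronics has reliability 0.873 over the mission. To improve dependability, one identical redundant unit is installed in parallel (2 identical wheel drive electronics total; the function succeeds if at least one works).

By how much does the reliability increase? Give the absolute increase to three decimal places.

0.111

R_before = 0.873
R_after = 1 − (1 − 0.873)^2 = 0.984
ΔR = 0.984 − 0.873 = 0.111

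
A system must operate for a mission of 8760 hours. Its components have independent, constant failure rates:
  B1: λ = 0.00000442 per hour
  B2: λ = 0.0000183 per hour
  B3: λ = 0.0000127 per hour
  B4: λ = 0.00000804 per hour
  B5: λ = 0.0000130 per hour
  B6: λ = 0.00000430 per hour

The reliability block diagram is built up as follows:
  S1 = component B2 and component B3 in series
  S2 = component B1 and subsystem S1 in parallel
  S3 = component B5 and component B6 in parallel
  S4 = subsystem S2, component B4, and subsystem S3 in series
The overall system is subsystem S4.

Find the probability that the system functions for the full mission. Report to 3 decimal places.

0.920

R(B1) = exp(−0.00000442 × 8760) = 0.96202
R(B2) = exp(−0.0000183 × 8760) = 0.85188
R(B3) = exp(−0.0000127 × 8760) = 0.89471
R(B4) = exp(−0.00000804 × 8760) = 0.93199
R(B5) = exp(−0.0000130 × 8760) = 0.89237
R(B6) = exp(−0.00000430 × 8760) = 0.96303
Series (B2 and B3): 0.85188 × 0.89471 = 0.76219
Parallel (B1 and [0.76219]): 1 − (1 − 0.96202)(1 − 0.76219) = 0.99097
Parallel (B5 and B6): 1 − (1 − 0.89237)(1 − 0.96303) = 0.99602
Series ([0.99097], B4, and [0.99602]): 0.99097 × 0.93199 × 0.99602 = 0.920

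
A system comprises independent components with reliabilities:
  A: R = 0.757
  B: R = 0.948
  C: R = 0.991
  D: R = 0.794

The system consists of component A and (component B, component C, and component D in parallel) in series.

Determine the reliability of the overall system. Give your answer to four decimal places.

Parallel (B, C, and D): 1 − (1 − 0.948000)(1 − 0.991000)(1 − 0.794000) = 0.999904
Series (A and [0.999904]): 0.757000 × 0.999904 = 0.7569

0.7569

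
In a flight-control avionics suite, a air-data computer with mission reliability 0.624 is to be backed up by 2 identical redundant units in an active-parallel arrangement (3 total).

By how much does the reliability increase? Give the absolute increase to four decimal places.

0.3228

R_before = 0.624
R_after = 1 − (1 − 0.624)^3 = 0.9468
ΔR = 0.9468 − 0.624 = 0.3228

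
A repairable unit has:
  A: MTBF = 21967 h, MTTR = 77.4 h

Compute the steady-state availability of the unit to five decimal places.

0.99649

A(A) = MTBF/(MTBF+MTTR) = 21967/(21967+77.4) = 0.99649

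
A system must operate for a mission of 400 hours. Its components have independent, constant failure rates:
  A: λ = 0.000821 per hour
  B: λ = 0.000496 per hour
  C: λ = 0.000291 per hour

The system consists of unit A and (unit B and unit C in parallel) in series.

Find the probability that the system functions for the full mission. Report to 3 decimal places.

0.706

R(A) = exp(−0.000821 × 400) = 0.72007
R(B) = exp(−0.000496 × 400) = 0.82004
R(C) = exp(−0.000291 × 400) = 0.89012
Parallel (B and C): 1 − (1 − 0.82004)(1 − 0.89012) = 0.98023
Series (A and [0.98023]): 0.72007 × 0.98023 = 0.706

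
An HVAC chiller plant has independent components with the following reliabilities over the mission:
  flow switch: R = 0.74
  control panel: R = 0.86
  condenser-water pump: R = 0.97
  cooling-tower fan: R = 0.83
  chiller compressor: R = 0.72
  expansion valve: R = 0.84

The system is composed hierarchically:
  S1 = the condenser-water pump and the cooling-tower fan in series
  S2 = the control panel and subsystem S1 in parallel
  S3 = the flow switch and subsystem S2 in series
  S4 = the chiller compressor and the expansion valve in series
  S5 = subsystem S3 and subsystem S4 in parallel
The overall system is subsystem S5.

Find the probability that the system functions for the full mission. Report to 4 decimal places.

0.8893

Series (condenser-water pump and cooling-tower fan): 0.970000 × 0.830000 = 0.805100
Parallel (control panel and [0.805100]): 1 − (1 − 0.860000)(1 − 0.805100) = 0.972714
Series (flow switch and [0.972714]): 0.740000 × 0.972714 = 0.719808
Series (chiller compressor and expansion valve): 0.720000 × 0.840000 = 0.604800
Parallel ([0.719808] and [0.604800]): 1 − (1 − 0.719808)(1 − 0.604800) = 0.8893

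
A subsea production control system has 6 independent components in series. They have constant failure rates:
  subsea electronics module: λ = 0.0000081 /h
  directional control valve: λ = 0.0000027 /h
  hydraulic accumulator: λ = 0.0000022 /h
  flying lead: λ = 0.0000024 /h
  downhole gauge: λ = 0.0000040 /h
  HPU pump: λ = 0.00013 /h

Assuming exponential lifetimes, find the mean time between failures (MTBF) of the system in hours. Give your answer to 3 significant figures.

Series of exponential components: λ_sys = Σ λ_i
λ_sys = 0.0000081 + 0.0000027 + 0.0000022 + 0.0000024 + 0.0000040 + 0.00013 = 1.4940e-04 /h
MTBF = 1 / λ_sys = 6690 h

6690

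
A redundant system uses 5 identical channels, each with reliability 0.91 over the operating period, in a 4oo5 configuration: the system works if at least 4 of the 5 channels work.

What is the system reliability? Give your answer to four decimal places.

0.9326

R = Σ_{i=4}^{5} C(5,i) p^i (1−p)^{5−i} with p = 0.91
C(5,4)·0.91^4·0.09^1 = 0.308587
C(5,5)·0.91^5·0.09^0 = 0.624032
Sum = 0.9326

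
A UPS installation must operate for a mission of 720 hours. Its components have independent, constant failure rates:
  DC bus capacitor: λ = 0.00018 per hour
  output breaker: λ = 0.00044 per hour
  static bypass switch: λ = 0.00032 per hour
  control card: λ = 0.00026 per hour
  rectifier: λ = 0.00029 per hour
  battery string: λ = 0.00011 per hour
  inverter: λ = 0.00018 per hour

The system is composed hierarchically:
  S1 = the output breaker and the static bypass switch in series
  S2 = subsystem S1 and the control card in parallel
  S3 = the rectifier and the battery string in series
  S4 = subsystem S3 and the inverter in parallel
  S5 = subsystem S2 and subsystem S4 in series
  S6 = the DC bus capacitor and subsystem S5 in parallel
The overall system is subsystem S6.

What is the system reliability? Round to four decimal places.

R(DC bus capacitor) = exp(−0.00018 × 720) = 0.878447
R(output breaker) = exp(−0.00044 × 720) = 0.728476
R(static bypass switch) = exp(−0.00032 × 720) = 0.794216
R(control card) = exp(−0.00026 × 720) = 0.829278
R(rectifier) = exp(−0.00029 × 720) = 0.811558
R(battery string) = exp(−0.00011 × 720) = 0.923855
R(inverter) = exp(−0.00018 × 720) = 0.878447
Series (output breaker and static bypass switch): 0.728476 × 0.794216 = 0.578567
Parallel ([0.578567] and control card): 1 − (1 − 0.578567)(1 − 0.829278) = 0.928052
Series (rectifier and battery string): 0.811558 × 0.923855 = 0.749762
Parallel ([0.749762] and inverter): 1 − (1 − 0.749762)(1 − 0.878447) = 0.969583
Series ([0.928052] and [0.969583]): 0.928052 × 0.969583 = 0.899823
Parallel (DC bus capacitor and [0.899823]): 1 − (1 − 0.878447)(1 − 0.899823) = 0.9878

0.9878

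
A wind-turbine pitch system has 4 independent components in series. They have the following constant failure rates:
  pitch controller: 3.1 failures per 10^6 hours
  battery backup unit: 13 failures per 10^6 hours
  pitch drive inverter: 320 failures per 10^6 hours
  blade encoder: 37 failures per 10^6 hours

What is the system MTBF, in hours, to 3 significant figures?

2680

Series of exponential components: λ_sys = Σ λ_i
λ_sys = 0.0000031 + 0.000013 + 0.00032 + 0.000037 = 3.7310e-04 /h
MTBF = 1 / λ_sys = 2680 h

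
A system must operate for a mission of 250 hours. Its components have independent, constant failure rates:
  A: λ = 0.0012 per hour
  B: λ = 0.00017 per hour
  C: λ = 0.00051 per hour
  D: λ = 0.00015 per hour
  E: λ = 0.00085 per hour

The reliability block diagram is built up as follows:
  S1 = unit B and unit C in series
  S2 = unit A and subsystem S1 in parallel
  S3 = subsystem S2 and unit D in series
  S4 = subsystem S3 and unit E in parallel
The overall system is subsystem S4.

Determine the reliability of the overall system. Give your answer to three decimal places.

0.985

R(A) = exp(−0.0012 × 250) = 0.74082
R(B) = exp(−0.00017 × 250) = 0.95839
R(C) = exp(−0.00051 × 250) = 0.88029
R(D) = exp(−0.00015 × 250) = 0.96319
R(E) = exp(−0.00085 × 250) = 0.80856
Series (B and C): 0.95839 × 0.88029 = 0.84366
Parallel (A and [0.84366]): 1 − (1 − 0.74082)(1 − 0.84366) = 0.95948
Series ([0.95948] and D): 0.95948 × 0.96319 = 0.92416
Parallel ([0.92416] and E): 1 − (1 − 0.92416)(1 − 0.80856) = 0.985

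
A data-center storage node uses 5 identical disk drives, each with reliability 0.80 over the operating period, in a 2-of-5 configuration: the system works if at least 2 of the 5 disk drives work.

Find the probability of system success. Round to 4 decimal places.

R = Σ_{i=2}^{5} C(5,i) p^i (1−p)^{5−i} with p = 0.80
C(5,2)·0.80^2·0.20^3 = 0.051200
C(5,3)·0.80^3·0.20^2 = 0.204800
C(5,4)·0.80^4·0.20^1 = 0.409600
C(5,5)·0.80^5·0.20^0 = 0.327680
Sum = 0.9933

0.9933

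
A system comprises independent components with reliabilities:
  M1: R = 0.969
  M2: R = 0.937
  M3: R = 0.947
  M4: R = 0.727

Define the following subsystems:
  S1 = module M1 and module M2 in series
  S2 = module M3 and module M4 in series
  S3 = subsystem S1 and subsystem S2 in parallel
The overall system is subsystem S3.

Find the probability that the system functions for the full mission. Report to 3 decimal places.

0.971

Series (M1 and M2): 0.96900 × 0.93700 = 0.90795
Series (M3 and M4): 0.94700 × 0.72700 = 0.68847
Parallel ([0.90795] and [0.68847]): 1 − (1 − 0.90795)(1 − 0.68847) = 0.971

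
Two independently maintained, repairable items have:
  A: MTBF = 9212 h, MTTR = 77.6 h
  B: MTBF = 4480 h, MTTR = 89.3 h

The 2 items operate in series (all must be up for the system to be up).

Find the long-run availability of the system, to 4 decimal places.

0.9723

A(A) = MTBF/(MTBF+MTTR) = 9212/(9212+77.6) = 0.991647
A(B) = MTBF/(MTBF+MTTR) = 4480/(4480+89.3) = 0.980457
Series availability: 0.991647 × 0.980457 = 0.9723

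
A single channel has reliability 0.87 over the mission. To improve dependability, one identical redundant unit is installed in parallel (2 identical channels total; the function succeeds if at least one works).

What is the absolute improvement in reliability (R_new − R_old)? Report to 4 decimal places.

0.1131

R_before = 0.87
R_after = 1 − (1 − 0.87)^2 = 0.9831
ΔR = 0.9831 − 0.87 = 0.1131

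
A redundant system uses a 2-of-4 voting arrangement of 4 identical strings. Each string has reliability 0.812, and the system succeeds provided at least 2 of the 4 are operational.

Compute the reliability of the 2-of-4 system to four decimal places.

0.9772

R = Σ_{i=2}^{4} C(4,i) p^i (1−p)^{4−i} with p = 0.812
C(4,2)·0.812^2·0.188^2 = 0.139823
C(4,3)·0.812^3·0.188^1 = 0.402611
C(4,4)·0.812^4·0.188^0 = 0.434735
Sum = 0.9772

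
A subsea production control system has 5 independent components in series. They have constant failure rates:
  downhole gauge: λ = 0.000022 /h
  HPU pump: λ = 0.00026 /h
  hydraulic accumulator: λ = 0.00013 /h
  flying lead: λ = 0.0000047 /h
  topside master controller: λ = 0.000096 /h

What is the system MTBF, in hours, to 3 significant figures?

1950

Series of exponential components: λ_sys = Σ λ_i
λ_sys = 0.000022 + 0.00026 + 0.00013 + 0.0000047 + 0.000096 = 5.1270e-04 /h
MTBF = 1 / λ_sys = 1950 h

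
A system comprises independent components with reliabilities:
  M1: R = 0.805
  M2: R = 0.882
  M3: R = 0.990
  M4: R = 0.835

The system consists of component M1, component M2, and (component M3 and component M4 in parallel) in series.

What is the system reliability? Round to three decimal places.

0.709

Parallel (M3 and M4): 1 − (1 − 0.99000)(1 − 0.83500) = 0.99835
Series (M1, M2, and [0.99835]): 0.80500 × 0.88200 × 0.99835 = 0.709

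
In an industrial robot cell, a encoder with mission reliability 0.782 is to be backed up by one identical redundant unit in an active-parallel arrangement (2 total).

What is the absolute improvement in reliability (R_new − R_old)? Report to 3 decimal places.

R_before = 0.782
R_after = 1 − (1 − 0.782)^2 = 0.952
ΔR = 0.952 − 0.782 = 0.170

0.170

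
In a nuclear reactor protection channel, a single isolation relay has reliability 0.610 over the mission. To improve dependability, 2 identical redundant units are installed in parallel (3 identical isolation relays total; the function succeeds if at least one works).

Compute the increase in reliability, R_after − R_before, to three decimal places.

R_before = 0.610
R_after = 1 − (1 − 0.610)^3 = 0.941
ΔR = 0.941 − 0.610 = 0.331

0.331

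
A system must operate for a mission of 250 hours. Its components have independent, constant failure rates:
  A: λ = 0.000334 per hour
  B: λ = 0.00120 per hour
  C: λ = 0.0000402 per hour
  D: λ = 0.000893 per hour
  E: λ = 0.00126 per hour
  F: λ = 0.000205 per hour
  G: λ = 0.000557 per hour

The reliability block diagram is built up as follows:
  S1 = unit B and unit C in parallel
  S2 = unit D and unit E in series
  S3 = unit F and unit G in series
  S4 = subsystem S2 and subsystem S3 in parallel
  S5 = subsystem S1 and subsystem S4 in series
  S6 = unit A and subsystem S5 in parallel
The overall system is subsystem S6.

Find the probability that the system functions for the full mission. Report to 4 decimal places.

0.9940

R(A) = exp(−0.000334 × 250) = 0.919891
R(B) = exp(−0.00120 × 250) = 0.740818
R(C) = exp(−0.0000402 × 250) = 0.990000
R(D) = exp(−0.000893 × 250) = 0.799915
R(E) = exp(−0.00126 × 250) = 0.729789
R(F) = exp(−0.000205 × 250) = 0.950041
R(G) = exp(−0.000557 × 250) = 0.870010
Parallel (B and C): 1 − (1 − 0.740818)(1 − 0.990000) = 0.997408
Series (D and E): 0.799915 × 0.729789 = 0.583769
Series (F and G): 0.950041 × 0.870010 = 0.826545
Parallel ([0.583769] and [0.826545]): 1 − (1 − 0.583769)(1 − 0.826545) = 0.927803
Series ([0.997408] and [0.927803]): 0.997408 × 0.927803 = 0.925398
Parallel (A and [0.925398]): 1 − (1 − 0.919891)(1 − 0.925398) = 0.9940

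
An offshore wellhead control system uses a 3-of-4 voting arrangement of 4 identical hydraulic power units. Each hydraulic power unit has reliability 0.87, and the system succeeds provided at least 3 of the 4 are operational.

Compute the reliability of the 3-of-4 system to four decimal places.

R = Σ_{i=3}^{4} C(4,i) p^i (1−p)^{4−i} with p = 0.87
C(4,3)·0.87^3·0.13^1 = 0.342422
C(4,4)·0.87^4·0.13^0 = 0.572898
Sum = 0.9153

0.9153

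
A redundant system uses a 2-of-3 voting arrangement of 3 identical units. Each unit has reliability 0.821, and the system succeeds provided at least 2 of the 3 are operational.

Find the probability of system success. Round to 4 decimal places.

R = Σ_{i=2}^{3} C(3,i) p^i (1−p)^{3−i} with p = 0.821
C(3,2)·0.821^2·0.179^1 = 0.361960
C(3,3)·0.821^3·0.179^0 = 0.553388
Sum = 0.9153

0.9153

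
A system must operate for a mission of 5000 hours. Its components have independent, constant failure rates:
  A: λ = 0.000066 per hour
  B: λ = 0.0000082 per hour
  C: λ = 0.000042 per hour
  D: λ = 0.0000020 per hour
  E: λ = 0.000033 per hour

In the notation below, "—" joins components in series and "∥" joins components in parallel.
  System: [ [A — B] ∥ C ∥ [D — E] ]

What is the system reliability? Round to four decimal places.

R(A) = exp(−0.000066 × 5000) = 0.718924
R(B) = exp(−0.0000082 × 5000) = 0.959829
R(C) = exp(−0.000042 × 5000) = 0.810584
R(D) = exp(−0.0000020 × 5000) = 0.990050
R(E) = exp(−0.000033 × 5000) = 0.847894
Series (A and B): 0.718924 × 0.959829 = 0.690044
Series (D and E): 0.990050 × 0.847894 = 0.839457
Parallel ([0.690044], C, and [0.839457]): 1 − (1 − 0.690044)(1 − 0.810584)(1 − 0.839457) = 0.9906

0.9906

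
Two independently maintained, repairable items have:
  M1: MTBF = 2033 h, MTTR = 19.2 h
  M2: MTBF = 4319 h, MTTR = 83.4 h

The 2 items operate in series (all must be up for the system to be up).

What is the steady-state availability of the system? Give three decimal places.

0.972

A(M1) = MTBF/(MTBF+MTTR) = 2033/(2033+19.2) = 0.990644
A(M2) = MTBF/(MTBF+MTTR) = 4319/(4319+83.4) = 0.981056
Series availability: 0.990644 × 0.981056 = 0.972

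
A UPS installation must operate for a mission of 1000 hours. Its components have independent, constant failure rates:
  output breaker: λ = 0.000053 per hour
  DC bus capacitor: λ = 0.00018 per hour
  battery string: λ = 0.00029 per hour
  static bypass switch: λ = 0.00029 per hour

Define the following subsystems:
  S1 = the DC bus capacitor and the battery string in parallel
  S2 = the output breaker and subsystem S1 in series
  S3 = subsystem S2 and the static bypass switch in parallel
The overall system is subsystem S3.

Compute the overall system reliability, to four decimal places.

R(output breaker) = exp(−0.000053 × 1000) = 0.948380
R(DC bus capacitor) = exp(−0.00018 × 1000) = 0.835270
R(battery string) = exp(−0.00029 × 1000) = 0.748264
R(static bypass switch) = exp(−0.00029 × 1000) = 0.748264
Parallel (DC bus capacitor and battery string): 1 − (1 − 0.835270)(1 − 0.748264) = 0.958532
Series (output breaker and [0.958532]): 0.948380 × 0.958532 = 0.909053
Parallel ([0.909053] and static bypass switch): 1 − (1 − 0.909053)(1 − 0.748264) = 0.9771

0.9771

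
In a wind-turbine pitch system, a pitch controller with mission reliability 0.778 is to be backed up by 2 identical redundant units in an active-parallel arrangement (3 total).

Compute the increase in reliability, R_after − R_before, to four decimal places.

R_before = 0.778
R_after = 1 − (1 − 0.778)^3 = 0.9891
ΔR = 0.9891 − 0.778 = 0.2111

0.2111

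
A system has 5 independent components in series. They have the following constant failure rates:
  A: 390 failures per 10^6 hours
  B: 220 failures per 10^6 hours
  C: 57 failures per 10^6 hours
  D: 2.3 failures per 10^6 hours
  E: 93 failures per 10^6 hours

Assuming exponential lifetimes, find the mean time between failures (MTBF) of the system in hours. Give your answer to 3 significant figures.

1310

Series of exponential components: λ_sys = Σ λ_i
λ_sys = 0.00039 + 0.00022 + 0.000057 + 0.0000023 + 0.000093 = 7.6230e-04 /h
MTBF = 1 / λ_sys = 1310 h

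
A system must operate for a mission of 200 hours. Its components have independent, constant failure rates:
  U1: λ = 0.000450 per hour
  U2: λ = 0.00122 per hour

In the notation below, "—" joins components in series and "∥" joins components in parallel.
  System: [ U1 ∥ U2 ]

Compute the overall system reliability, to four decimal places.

R(U1) = exp(−0.000450 × 200) = 0.913931
R(U2) = exp(−0.00122 × 200) = 0.783488
Parallel (U1 and U2): 1 − (1 − 0.913931)(1 − 0.783488) = 0.9814

0.9814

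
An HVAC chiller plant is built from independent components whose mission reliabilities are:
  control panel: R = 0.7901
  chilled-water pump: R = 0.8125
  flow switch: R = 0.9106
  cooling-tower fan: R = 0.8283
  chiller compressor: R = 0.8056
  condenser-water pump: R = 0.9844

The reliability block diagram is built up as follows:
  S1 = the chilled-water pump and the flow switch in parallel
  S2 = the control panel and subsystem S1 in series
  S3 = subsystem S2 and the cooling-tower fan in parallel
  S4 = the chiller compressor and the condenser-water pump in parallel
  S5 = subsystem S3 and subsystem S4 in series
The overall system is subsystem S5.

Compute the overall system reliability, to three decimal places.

Parallel (chilled-water pump and flow switch): 1 − (1 − 0.81250)(1 − 0.91060) = 0.98324
Series (control panel and [0.98324]): 0.79010 × 0.98324 = 0.77686
Parallel ([0.77686] and cooling-tower fan): 1 − (1 − 0.77686)(1 − 0.82830) = 0.96169
Parallel (chiller compressor and condenser-water pump): 1 − (1 − 0.80560)(1 − 0.98440) = 0.99697
Series ([0.96169] and [0.99697]): 0.96169 × 0.99697 = 0.959

0.959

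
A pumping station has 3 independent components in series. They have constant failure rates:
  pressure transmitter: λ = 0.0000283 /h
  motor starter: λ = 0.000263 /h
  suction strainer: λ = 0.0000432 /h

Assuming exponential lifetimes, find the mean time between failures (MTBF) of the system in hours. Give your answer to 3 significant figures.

2990

Series of exponential components: λ_sys = Σ λ_i
λ_sys = 0.0000283 + 0.000263 + 0.0000432 = 3.3450e-04 /h
MTBF = 1 / λ_sys = 2990 h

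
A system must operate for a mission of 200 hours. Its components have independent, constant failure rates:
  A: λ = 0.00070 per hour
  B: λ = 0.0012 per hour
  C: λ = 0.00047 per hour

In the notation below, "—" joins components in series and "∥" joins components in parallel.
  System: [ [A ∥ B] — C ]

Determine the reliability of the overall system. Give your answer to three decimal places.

R(A) = exp(−0.00070 × 200) = 0.86936
R(B) = exp(−0.0012 × 200) = 0.78663
R(C) = exp(−0.00047 × 200) = 0.91028
Parallel (A and B): 1 − (1 − 0.86936)(1 − 0.78663) = 0.97213
Series ([0.97213] and C): 0.97213 × 0.91028 = 0.885

0.885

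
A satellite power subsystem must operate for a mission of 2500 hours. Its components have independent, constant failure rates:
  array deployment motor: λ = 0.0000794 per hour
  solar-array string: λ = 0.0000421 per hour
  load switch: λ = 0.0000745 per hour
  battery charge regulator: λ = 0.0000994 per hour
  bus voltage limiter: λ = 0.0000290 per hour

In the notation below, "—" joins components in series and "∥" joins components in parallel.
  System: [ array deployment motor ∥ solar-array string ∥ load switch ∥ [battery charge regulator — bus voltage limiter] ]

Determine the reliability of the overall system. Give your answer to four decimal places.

R(array deployment motor) = exp(−0.0000794 × 2500) = 0.819960
R(solar-array string) = exp(−0.0000421 × 2500) = 0.900099
R(load switch) = exp(−0.0000745 × 2500) = 0.830066
R(battery charge regulator) = exp(−0.0000994 × 2500) = 0.779970
R(bus voltage limiter) = exp(−0.0000290 × 2500) = 0.930066
Series (battery charge regulator and bus voltage limiter): 0.779970 × 0.930066 = 0.725424
Parallel (array deployment motor, solar-array string, load switch, and [0.725424]): 1 − (1 − 0.819960)(1 − 0.900099)(1 − 0.830066)(1 − 0.725424) = 0.9992

0.9992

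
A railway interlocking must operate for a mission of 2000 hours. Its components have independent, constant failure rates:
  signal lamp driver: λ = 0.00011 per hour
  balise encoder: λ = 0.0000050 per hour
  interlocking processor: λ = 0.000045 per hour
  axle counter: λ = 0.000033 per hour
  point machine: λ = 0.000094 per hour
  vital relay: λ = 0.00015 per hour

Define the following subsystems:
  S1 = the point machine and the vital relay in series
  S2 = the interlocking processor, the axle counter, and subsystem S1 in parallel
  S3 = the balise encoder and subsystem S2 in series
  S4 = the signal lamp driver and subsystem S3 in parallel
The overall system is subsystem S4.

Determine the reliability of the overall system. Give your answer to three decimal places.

0.998

R(signal lamp driver) = exp(−0.00011 × 2000) = 0.80252
R(balise encoder) = exp(−0.0000050 × 2000) = 0.99005
R(interlocking processor) = exp(−0.000045 × 2000) = 0.91393
R(axle counter) = exp(−0.000033 × 2000) = 0.93613
R(point machine) = exp(−0.000094 × 2000) = 0.82861
R(vital relay) = exp(−0.00015 × 2000) = 0.74082
Series (point machine and vital relay): 0.82861 × 0.74082 = 0.61385
Parallel (interlocking processor, axle counter, and [0.61385]): 1 − (1 − 0.91393)(1 − 0.93613)(1 − 0.61385) = 0.99788
Series (balise encoder and [0.99788]): 0.99005 × 0.99788 = 0.98795
Parallel (signal lamp driver and [0.98795]): 1 − (1 − 0.80252)(1 − 0.98795) = 0.998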